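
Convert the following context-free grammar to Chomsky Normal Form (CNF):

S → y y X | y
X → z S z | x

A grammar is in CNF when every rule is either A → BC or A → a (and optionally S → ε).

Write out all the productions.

TY → y; S → y; TZ → z; X → x; S → TY X0; X0 → TY X; X → TZ X1; X1 → S TZ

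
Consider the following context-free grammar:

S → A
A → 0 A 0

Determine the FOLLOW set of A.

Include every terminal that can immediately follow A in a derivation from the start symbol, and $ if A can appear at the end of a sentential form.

We compute FOLLOW(A) using the standard algorithm.
FOLLOW(S) starts with {$}.
FIRST(A) = {0}
FIRST(S) = {0}
FOLLOW(A) = {$, 0}
FOLLOW(S) = {$}
Therefore, FOLLOW(A) = {$, 0}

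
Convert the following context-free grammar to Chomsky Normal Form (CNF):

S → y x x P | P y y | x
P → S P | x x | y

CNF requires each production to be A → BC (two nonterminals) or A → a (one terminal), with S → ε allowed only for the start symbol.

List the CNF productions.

TY → y; TX → x; S → x; P → y; S → TY X0; X0 → TX X1; X1 → TX P; S → P X2; X2 → TY TY; P → S P; P → TX TX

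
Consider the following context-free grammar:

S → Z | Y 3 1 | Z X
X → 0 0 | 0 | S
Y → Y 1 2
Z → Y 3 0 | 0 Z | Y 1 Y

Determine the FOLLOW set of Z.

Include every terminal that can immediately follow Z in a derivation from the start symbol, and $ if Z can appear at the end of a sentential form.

We compute FOLLOW(Z) using the standard algorithm.
FOLLOW(S) starts with {$}.
FIRST(S) = {0}
FIRST(X) = {0}
FIRST(Y) = {}
FIRST(Z) = {0}
FOLLOW(S) = {$}
FOLLOW(X) = {$}
FOLLOW(Y) = {$, 0, 1, 3}
FOLLOW(Z) = {$, 0}
Therefore, FOLLOW(Z) = {$, 0}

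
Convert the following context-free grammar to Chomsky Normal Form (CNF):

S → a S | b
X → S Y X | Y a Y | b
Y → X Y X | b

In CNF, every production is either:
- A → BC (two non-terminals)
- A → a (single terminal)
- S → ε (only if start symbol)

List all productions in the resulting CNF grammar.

TA → a; S → b; X → b; Y → b; S → TA S; X → S X0; X0 → Y X; X → Y X1; X1 → TA Y; Y → X X2; X2 → Y X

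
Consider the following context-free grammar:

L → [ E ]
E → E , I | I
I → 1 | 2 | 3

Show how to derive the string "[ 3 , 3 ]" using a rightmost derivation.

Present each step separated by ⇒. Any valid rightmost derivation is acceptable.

L ⇒ [ E ] ⇒ [ E , I ] ⇒ [ E , 3 ] ⇒ [ I , 3 ] ⇒ [ 3 , 3 ]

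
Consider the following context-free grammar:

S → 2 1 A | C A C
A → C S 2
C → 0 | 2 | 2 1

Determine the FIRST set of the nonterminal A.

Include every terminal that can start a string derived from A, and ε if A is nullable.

We compute FIRST(A) using the standard algorithm.
FIRST(A) = {0, 2}
FIRST(C) = {0, 2}
FIRST(S) = {0, 2}
Therefore, FIRST(A) = {0, 2}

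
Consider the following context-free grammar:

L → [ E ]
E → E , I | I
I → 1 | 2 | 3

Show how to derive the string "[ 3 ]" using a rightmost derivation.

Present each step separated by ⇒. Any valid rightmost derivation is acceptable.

L ⇒ [ E ] ⇒ [ I ] ⇒ [ 3 ]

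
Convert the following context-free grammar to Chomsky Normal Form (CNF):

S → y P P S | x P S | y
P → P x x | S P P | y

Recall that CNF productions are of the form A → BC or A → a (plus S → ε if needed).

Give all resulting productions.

TY → y; TX → x; S → y; P → y; S → TY X0; X0 → P X1; X1 → P S; S → TX X2; X2 → P S; P → P X3; X3 → TX TX; P → S X4; X4 → P P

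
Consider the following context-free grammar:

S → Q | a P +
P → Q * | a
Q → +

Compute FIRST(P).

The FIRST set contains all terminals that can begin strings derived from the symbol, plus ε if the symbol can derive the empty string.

We compute FIRST(P) using the standard algorithm.
FIRST(P) = {+, a}
FIRST(Q) = {+}
FIRST(S) = {+, a}
Therefore, FIRST(P) = {+, a}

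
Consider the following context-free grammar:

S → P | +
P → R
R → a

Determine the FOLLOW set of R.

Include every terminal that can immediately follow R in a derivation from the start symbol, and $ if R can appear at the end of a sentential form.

We compute FOLLOW(R) using the standard algorithm.
FOLLOW(S) starts with {$}.
FIRST(P) = {a}
FIRST(R) = {a}
FIRST(S) = {+, a}
FOLLOW(P) = {$}
FOLLOW(R) = {$}
FOLLOW(S) = {$}
Therefore, FOLLOW(R) = {$}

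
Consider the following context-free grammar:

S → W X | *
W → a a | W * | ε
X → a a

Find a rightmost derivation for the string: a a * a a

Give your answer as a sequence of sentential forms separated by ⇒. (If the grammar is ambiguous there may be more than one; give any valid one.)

S ⇒ W X ⇒ W a a ⇒ W * a a ⇒ a a * a a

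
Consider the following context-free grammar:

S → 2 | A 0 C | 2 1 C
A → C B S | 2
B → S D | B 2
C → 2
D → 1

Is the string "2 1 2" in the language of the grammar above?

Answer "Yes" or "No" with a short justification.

Yes - a valid derivation exists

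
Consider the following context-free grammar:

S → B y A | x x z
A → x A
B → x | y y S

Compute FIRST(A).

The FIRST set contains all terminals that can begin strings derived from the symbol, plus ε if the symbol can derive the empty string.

We compute FIRST(A) using the standard algorithm.
FIRST(A) = {x}
FIRST(B) = {x, y}
FIRST(S) = {x, y}
Therefore, FIRST(A) = {x}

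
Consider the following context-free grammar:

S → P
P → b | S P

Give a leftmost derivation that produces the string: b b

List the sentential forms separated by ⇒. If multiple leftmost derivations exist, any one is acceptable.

S ⇒ P ⇒ S P ⇒ P P ⇒ b P ⇒ b b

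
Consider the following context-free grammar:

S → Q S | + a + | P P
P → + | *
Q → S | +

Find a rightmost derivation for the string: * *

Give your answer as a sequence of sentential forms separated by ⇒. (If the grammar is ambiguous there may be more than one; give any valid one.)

S ⇒ P P ⇒ P * ⇒ * *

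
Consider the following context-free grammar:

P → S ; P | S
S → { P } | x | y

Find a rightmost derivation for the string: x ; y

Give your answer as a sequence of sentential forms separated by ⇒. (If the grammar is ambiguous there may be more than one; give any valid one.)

P ⇒ S ; P ⇒ S ; S ⇒ S ; y ⇒ x ; y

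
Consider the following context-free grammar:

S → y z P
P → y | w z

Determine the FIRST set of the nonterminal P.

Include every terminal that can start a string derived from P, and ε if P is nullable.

We compute FIRST(P) using the standard algorithm.
FIRST(P) = {w, y}
FIRST(S) = {y}
Therefore, FIRST(P) = {w, y}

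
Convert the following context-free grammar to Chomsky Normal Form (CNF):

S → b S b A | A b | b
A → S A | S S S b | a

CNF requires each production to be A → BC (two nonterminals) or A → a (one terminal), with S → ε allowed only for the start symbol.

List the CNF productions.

TB → b; S → b; A → a; S → TB X0; X0 → S X1; X1 → TB A; S → A TB; A → S A; A → S X2; X2 → S X3; X3 → S TB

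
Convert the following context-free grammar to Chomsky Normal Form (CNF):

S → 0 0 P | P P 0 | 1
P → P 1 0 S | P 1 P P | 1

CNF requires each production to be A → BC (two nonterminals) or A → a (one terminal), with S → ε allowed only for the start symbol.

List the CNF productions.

T0 → 0; S → 1; T1 → 1; P → 1; S → T0 X0; X0 → T0 P; S → P X1; X1 → P T0; P → P X2; X2 → T1 X3; X3 → T0 S; P → P X4; X4 → T1 X5; X5 → P P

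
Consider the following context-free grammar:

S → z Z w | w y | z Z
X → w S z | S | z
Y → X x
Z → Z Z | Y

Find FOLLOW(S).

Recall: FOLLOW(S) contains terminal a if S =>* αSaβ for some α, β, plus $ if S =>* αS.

We compute FOLLOW(S) using the standard algorithm.
FOLLOW(S) starts with {$}.
FIRST(S) = {w, z}
FIRST(X) = {w, z}
FIRST(Y) = {w, z}
FIRST(Z) = {w, z}
FOLLOW(S) = {$, x, z}
FOLLOW(X) = {x}
FOLLOW(Y) = {$, w, x, z}
FOLLOW(Z) = {$, w, x, z}
Therefore, FOLLOW(S) = {$, x, z}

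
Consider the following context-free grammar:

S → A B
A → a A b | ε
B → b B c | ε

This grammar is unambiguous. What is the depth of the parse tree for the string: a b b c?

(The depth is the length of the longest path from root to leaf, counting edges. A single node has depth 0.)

3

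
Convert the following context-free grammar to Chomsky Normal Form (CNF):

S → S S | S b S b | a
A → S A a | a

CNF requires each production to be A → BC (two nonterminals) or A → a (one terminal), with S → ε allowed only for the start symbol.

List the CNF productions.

TB → b; S → a; TA → a; A → a; S → S S; S → S X0; X0 → TB X1; X1 → S TB; A → S X2; X2 → A TA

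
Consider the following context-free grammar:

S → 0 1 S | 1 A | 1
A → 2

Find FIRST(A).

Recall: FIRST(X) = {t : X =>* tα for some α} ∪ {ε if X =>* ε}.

We compute FIRST(A) using the standard algorithm.
FIRST(A) = {2}
FIRST(S) = {0, 1}
Therefore, FIRST(A) = {2}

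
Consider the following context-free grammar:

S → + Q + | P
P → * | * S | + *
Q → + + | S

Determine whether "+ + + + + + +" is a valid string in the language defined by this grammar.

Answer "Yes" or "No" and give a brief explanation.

No - no valid derivation exists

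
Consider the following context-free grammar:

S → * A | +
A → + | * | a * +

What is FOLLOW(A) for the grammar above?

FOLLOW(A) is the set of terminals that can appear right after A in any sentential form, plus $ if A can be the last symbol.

We compute FOLLOW(A) using the standard algorithm.
FOLLOW(S) starts with {$}.
FIRST(A) = {*, +, a}
FIRST(S) = {*, +}
FOLLOW(A) = {$}
FOLLOW(S) = {$}
Therefore, FOLLOW(A) = {$}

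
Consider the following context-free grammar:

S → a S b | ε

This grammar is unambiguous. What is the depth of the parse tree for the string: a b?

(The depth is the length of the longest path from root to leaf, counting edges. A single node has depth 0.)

2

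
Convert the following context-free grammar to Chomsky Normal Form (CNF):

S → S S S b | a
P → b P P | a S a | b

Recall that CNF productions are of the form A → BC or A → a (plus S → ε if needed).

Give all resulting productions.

TB → b; S → a; TA → a; P → b; S → S X0; X0 → S X1; X1 → S TB; P → TB X2; X2 → P P; P → TA X3; X3 → S TA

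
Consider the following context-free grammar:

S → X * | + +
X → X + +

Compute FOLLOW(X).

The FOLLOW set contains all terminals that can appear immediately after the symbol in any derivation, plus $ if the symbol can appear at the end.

We compute FOLLOW(X) using the standard algorithm.
FOLLOW(S) starts with {$}.
FIRST(S) = {+}
FIRST(X) = {}
FOLLOW(S) = {$}
FOLLOW(X) = {*, +}
Therefore, FOLLOW(X) = {*, +}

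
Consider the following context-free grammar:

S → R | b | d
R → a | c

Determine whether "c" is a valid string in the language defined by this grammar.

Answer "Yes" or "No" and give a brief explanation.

Yes - a valid derivation exists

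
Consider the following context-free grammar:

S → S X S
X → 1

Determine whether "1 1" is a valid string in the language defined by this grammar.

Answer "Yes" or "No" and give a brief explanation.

No - no valid derivation exists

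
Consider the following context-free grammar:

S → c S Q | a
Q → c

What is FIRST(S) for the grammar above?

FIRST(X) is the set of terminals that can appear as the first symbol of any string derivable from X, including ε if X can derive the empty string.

We compute FIRST(S) using the standard algorithm.
FIRST(Q) = {c}
FIRST(S) = {a, c}
Therefore, FIRST(S) = {a, c}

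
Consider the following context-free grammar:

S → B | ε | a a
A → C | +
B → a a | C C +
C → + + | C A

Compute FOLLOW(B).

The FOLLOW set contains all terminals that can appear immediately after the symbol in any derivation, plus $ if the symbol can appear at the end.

We compute FOLLOW(B) using the standard algorithm.
FOLLOW(S) starts with {$}.
FIRST(A) = {+}
FIRST(B) = {+, a}
FIRST(C) = {+}
FIRST(S) = {+, a, ε}
FOLLOW(A) = {+}
FOLLOW(B) = {$}
FOLLOW(C) = {+}
FOLLOW(S) = {$}
Therefore, FOLLOW(B) = {$}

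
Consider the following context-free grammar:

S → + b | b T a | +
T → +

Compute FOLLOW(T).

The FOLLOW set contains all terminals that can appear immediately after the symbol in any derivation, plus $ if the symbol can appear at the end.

We compute FOLLOW(T) using the standard algorithm.
FOLLOW(S) starts with {$}.
FIRST(S) = {+, b}
FIRST(T) = {+}
FOLLOW(S) = {$}
FOLLOW(T) = {a}
Therefore, FOLLOW(T) = {a}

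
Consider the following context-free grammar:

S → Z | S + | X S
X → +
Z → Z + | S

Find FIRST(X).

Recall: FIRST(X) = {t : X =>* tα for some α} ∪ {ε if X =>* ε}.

We compute FIRST(X) using the standard algorithm.
FIRST(S) = {+}
FIRST(X) = {+}
FIRST(Z) = {+}
Therefore, FIRST(X) = {+}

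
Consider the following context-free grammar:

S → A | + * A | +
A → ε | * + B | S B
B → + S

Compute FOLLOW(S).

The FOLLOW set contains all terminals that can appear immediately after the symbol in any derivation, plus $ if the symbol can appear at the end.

We compute FOLLOW(S) using the standard algorithm.
FOLLOW(S) starts with {$}.
FIRST(A) = {*, +, ε}
FIRST(B) = {+}
FIRST(S) = {*, +, ε}
FOLLOW(A) = {$, +}
FOLLOW(B) = {$, +}
FOLLOW(S) = {$, +}
Therefore, FOLLOW(S) = {$, +}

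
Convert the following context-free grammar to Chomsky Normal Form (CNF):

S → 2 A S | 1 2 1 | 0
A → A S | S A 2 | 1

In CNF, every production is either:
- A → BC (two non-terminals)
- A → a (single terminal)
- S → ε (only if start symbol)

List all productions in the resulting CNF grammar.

T2 → 2; T1 → 1; S → 0; A → 1; S → T2 X0; X0 → A S; S → T1 X1; X1 → T2 T1; A → A S; A → S X2; X2 → A T2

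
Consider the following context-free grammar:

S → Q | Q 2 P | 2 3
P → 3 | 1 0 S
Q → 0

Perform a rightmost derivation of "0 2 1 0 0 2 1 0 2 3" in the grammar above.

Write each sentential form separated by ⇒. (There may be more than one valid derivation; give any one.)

S ⇒ Q 2 P ⇒ Q 2 1 0 S ⇒ Q 2 1 0 Q 2 P ⇒ Q 2 1 0 Q 2 1 0 S ⇒ Q 2 1 0 Q 2 1 0 2 3 ⇒ Q 2 1 0 0 2 1 0 2 3 ⇒ 0 2 1 0 0 2 1 0 2 3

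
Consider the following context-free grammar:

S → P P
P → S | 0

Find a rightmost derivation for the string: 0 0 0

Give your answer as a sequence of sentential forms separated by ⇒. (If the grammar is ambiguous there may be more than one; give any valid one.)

S ⇒ P P ⇒ P S ⇒ P P P ⇒ P P 0 ⇒ P 0 0 ⇒ 0 0 0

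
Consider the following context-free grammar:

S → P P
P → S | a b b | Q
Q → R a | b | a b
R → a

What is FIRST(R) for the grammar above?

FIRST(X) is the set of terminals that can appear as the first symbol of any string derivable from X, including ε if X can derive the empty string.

We compute FIRST(R) using the standard algorithm.
FIRST(P) = {a, b}
FIRST(Q) = {a, b}
FIRST(R) = {a}
FIRST(S) = {a, b}
Therefore, FIRST(R) = {a}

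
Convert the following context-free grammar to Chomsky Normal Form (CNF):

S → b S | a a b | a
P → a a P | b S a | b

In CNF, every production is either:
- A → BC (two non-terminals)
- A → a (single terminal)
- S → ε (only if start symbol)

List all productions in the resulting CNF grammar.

TB → b; TA → a; S → a; P → b; S → TB S; S → TA X0; X0 → TA TB; P → TA X1; X1 → TA P; P → TB X2; X2 → S TA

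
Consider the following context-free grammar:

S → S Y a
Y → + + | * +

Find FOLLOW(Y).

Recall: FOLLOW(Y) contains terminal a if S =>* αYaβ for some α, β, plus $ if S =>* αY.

We compute FOLLOW(Y) using the standard algorithm.
FOLLOW(S) starts with {$}.
FIRST(S) = {}
FIRST(Y) = {*, +}
FOLLOW(S) = {$, *, +}
FOLLOW(Y) = {a}
Therefore, FOLLOW(Y) = {a}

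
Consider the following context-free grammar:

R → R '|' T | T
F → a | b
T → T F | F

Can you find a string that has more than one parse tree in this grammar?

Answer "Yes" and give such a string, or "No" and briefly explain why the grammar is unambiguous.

No - the grammar is unambiguous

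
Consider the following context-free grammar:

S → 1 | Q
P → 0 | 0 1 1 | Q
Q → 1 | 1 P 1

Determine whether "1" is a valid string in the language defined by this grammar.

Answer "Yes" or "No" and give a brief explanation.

Yes - a valid derivation exists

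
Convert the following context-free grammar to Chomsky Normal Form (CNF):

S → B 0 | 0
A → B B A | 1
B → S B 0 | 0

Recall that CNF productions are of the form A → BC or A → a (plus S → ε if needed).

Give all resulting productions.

T0 → 0; S → 0; A → 1; B → 0; S → B T0; A → B X0; X0 → B A; B → S X1; X1 → B T0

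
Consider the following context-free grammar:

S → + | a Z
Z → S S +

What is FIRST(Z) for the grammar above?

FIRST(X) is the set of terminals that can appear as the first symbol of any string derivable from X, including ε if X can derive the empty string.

We compute FIRST(Z) using the standard algorithm.
FIRST(S) = {+, a}
FIRST(Z) = {+, a}
Therefore, FIRST(Z) = {+, a}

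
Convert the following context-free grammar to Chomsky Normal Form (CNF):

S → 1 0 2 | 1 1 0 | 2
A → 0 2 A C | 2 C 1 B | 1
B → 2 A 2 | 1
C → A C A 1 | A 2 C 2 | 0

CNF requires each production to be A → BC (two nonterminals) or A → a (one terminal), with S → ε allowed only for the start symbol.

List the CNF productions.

T1 → 1; T0 → 0; T2 → 2; S → 2; A → 1; B → 1; C → 0; S → T1 X0; X0 → T0 T2; S → T1 X1; X1 → T1 T0; A → T0 X2; X2 → T2 X3; X3 → A C; A → T2 X4; X4 → C X5; X5 → T1 B; B → T2 X6; X6 → A T2; C → A X7; X7 → C X8; X8 → A T1; C → A X9; X9 → T2 X10; X10 → C T2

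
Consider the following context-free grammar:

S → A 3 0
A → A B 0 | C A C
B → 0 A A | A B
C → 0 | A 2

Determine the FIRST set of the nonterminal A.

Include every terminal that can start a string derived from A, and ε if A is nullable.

We compute FIRST(A) using the standard algorithm.
FIRST(A) = {0}
FIRST(B) = {0}
FIRST(C) = {0}
FIRST(S) = {0}
Therefore, FIRST(A) = {0}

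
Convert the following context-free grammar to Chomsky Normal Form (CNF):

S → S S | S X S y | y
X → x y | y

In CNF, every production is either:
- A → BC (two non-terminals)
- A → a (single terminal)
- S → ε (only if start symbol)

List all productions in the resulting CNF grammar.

TY → y; S → y; TX → x; X → y; S → S S; S → S X0; X0 → X X1; X1 → S TY; X → TX TY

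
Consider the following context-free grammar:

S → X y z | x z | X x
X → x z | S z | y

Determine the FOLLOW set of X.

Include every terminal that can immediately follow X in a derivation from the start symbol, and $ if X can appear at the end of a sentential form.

We compute FOLLOW(X) using the standard algorithm.
FOLLOW(S) starts with {$}.
FIRST(S) = {x, y}
FIRST(X) = {x, y}
FOLLOW(S) = {$, z}
FOLLOW(X) = {x, y}
Therefore, FOLLOW(X) = {x, y}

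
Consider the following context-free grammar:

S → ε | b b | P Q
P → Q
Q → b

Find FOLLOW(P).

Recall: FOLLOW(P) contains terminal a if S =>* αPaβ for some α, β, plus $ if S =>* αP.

We compute FOLLOW(P) using the standard algorithm.
FOLLOW(S) starts with {$}.
FIRST(P) = {b}
FIRST(Q) = {b}
FIRST(S) = {b, ε}
FOLLOW(P) = {b}
FOLLOW(Q) = {$, b}
FOLLOW(S) = {$}
Therefore, FOLLOW(P) = {b}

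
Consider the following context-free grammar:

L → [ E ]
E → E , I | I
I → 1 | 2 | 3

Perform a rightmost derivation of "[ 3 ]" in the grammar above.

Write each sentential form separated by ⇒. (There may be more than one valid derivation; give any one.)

L ⇒ [ E ] ⇒ [ I ] ⇒ [ 3 ]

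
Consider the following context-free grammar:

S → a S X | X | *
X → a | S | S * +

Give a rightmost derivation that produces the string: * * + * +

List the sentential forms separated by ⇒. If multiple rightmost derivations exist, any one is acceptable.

S ⇒ X ⇒ S * + ⇒ X * + ⇒ S * + * + ⇒ * * + * +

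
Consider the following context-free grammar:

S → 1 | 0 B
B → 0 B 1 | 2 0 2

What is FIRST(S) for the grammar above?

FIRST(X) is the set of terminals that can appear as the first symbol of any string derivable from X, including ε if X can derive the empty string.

We compute FIRST(S) using the standard algorithm.
FIRST(B) = {0, 2}
FIRST(S) = {0, 1}
Therefore, FIRST(S) = {0, 1}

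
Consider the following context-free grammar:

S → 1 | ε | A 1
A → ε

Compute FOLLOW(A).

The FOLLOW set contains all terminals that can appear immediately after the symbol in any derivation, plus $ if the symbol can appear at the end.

We compute FOLLOW(A) using the standard algorithm.
FOLLOW(S) starts with {$}.
FIRST(A) = {ε}
FIRST(S) = {1, ε}
FOLLOW(A) = {1}
FOLLOW(S) = {$}
Therefore, FOLLOW(A) = {1}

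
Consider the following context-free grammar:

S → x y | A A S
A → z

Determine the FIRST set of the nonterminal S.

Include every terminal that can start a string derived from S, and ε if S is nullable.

We compute FIRST(S) using the standard algorithm.
FIRST(A) = {z}
FIRST(S) = {x, z}
Therefore, FIRST(S) = {x, z}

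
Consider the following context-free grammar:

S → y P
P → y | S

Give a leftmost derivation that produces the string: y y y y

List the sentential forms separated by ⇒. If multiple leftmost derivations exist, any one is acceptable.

S ⇒ y P ⇒ y S ⇒ y y P ⇒ y y S ⇒ y y y P ⇒ y y y y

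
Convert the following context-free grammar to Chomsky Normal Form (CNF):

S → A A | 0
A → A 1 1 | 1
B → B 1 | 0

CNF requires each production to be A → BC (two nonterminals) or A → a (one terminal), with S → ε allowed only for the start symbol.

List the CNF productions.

S → 0; T1 → 1; A → 1; B → 0; S → A A; A → A X0; X0 → T1 T1; B → B T1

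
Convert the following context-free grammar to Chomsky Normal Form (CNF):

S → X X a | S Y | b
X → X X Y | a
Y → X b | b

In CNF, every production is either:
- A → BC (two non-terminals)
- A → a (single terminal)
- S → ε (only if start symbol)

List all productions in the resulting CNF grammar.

TA → a; S → b; X → a; TB → b; Y → b; S → X X0; X0 → X TA; S → S Y; X → X X1; X1 → X Y; Y → X TB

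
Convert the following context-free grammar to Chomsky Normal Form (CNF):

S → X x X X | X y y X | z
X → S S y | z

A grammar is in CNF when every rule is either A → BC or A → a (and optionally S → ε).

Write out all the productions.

TX → x; TY → y; S → z; X → z; S → X X0; X0 → TX X1; X1 → X X; S → X X2; X2 → TY X3; X3 → TY X; X → S X4; X4 → S TY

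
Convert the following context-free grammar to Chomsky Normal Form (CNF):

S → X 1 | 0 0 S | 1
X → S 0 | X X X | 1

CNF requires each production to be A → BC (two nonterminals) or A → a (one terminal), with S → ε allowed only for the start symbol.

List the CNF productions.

T1 → 1; T0 → 0; S → 1; X → 1; S → X T1; S → T0 X0; X0 → T0 S; X → S T0; X → X X1; X1 → X X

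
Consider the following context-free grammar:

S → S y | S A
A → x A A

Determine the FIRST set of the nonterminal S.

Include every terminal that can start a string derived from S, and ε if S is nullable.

We compute FIRST(S) using the standard algorithm.
FIRST(A) = {x}
FIRST(S) = {}
Therefore, FIRST(S) = {}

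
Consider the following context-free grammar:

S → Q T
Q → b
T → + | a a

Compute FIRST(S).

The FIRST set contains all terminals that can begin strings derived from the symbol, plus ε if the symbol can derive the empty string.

We compute FIRST(S) using the standard algorithm.
FIRST(Q) = {b}
FIRST(S) = {b}
FIRST(T) = {+, a}
Therefore, FIRST(S) = {b}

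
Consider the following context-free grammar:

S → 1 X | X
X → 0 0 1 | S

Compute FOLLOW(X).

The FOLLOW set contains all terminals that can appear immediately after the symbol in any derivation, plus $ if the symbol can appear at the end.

We compute FOLLOW(X) using the standard algorithm.
FOLLOW(S) starts with {$}.
FIRST(S) = {0, 1}
FIRST(X) = {0, 1}
FOLLOW(S) = {$}
FOLLOW(X) = {$}
Therefore, FOLLOW(X) = {$}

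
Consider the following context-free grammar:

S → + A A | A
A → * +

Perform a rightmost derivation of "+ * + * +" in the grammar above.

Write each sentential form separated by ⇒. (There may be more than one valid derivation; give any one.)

S ⇒ + A A ⇒ + A * + ⇒ + * + * +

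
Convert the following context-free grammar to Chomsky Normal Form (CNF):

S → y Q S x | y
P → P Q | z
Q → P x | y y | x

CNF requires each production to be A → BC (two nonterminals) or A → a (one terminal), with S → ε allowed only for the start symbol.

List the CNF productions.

TY → y; TX → x; S → y; P → z; Q → x; S → TY X0; X0 → Q X1; X1 → S TX; P → P Q; Q → P TX; Q → TY TY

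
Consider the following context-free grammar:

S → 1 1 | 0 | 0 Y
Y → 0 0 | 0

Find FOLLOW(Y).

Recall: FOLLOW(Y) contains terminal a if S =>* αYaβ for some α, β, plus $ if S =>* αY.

We compute FOLLOW(Y) using the standard algorithm.
FOLLOW(S) starts with {$}.
FIRST(S) = {0, 1}
FIRST(Y) = {0}
FOLLOW(S) = {$}
FOLLOW(Y) = {$}
Therefore, FOLLOW(Y) = {$}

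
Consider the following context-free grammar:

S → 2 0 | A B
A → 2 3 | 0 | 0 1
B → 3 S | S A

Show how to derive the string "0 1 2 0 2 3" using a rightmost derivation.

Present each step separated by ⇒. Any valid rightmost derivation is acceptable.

S ⇒ A B ⇒ A S A ⇒ A S 2 3 ⇒ A 2 0 2 3 ⇒ 0 1 2 0 2 3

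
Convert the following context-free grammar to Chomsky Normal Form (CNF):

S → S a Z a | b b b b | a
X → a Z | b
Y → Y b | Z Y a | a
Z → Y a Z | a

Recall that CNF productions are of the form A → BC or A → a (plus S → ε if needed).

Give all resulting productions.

TA → a; TB → b; S → a; X → b; Y → a; Z → a; S → S X0; X0 → TA X1; X1 → Z TA; S → TB X2; X2 → TB X3; X3 → TB TB; X → TA Z; Y → Y TB; Y → Z X4; X4 → Y TA; Z → Y X5; X5 → TA Z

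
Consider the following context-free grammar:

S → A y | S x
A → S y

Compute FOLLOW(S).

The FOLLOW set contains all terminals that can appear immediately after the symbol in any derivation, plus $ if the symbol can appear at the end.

We compute FOLLOW(S) using the standard algorithm.
FOLLOW(S) starts with {$}.
FIRST(A) = {}
FIRST(S) = {}
FOLLOW(A) = {y}
FOLLOW(S) = {$, x, y}
Therefore, FOLLOW(S) = {$, x, y}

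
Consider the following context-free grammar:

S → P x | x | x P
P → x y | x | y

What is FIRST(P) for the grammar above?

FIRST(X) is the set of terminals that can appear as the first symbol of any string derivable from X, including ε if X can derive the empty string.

We compute FIRST(P) using the standard algorithm.
FIRST(P) = {x, y}
FIRST(S) = {x, y}
Therefore, FIRST(P) = {x, y}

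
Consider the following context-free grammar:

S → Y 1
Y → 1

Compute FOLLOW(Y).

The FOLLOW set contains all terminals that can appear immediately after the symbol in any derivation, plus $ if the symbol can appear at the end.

We compute FOLLOW(Y) using the standard algorithm.
FOLLOW(S) starts with {$}.
FIRST(S) = {1}
FIRST(Y) = {1}
FOLLOW(S) = {$}
FOLLOW(Y) = {1}
Therefore, FOLLOW(Y) = {1}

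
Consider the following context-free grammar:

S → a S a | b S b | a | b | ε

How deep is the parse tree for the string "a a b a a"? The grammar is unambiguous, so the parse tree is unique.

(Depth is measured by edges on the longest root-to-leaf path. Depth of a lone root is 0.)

3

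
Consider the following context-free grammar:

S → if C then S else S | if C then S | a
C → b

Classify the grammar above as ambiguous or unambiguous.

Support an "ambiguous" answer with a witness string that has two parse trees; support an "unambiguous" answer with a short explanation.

Ambiguous - the string 'if b then a else if b then if b then a else a' has two distinct parse trees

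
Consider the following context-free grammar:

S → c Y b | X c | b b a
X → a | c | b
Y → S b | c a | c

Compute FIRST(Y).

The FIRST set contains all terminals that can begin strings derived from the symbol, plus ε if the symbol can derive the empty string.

We compute FIRST(Y) using the standard algorithm.
FIRST(S) = {a, b, c}
FIRST(X) = {a, b, c}
FIRST(Y) = {a, b, c}
Therefore, FIRST(Y) = {a, b, c}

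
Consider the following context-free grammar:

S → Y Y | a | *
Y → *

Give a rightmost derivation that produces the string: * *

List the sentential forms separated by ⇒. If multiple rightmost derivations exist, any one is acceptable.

S ⇒ Y Y ⇒ Y * ⇒ * *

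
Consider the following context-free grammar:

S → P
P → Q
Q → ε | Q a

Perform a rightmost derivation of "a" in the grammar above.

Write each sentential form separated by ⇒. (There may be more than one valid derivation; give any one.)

S ⇒ P ⇒ Q ⇒ Q a ⇒ a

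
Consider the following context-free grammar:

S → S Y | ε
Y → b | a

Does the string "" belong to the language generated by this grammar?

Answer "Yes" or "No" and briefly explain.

Yes - a valid derivation exists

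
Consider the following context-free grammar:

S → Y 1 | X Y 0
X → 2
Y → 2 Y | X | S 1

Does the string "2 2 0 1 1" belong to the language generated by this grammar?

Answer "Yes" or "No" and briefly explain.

Yes - a valid derivation exists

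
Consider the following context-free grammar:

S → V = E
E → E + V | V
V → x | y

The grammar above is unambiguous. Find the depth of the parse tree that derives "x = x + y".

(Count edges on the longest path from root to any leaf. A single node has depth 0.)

4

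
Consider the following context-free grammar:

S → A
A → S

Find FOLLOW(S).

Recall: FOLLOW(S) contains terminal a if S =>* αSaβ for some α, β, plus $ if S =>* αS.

We compute FOLLOW(S) using the standard algorithm.
FOLLOW(S) starts with {$}.
FIRST(A) = {}
FIRST(S) = {}
FOLLOW(A) = {$}
FOLLOW(S) = {$}
Therefore, FOLLOW(S) = {$}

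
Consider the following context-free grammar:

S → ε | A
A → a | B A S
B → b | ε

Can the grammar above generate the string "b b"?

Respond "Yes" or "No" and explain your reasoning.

No - no valid derivation exists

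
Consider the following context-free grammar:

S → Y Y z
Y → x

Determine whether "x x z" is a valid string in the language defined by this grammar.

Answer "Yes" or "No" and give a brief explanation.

Yes - a valid derivation exists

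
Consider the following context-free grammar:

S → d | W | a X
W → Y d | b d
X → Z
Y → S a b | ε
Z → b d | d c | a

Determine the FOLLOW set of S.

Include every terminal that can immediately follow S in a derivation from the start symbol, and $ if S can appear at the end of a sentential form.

We compute FOLLOW(S) using the standard algorithm.
FOLLOW(S) starts with {$}.
FIRST(S) = {a, b, d}
FIRST(W) = {a, b, d}
FIRST(X) = {a, b, d}
FIRST(Y) = {a, b, d, ε}
FIRST(Z) = {a, b, d}
FOLLOW(S) = {$, a}
FOLLOW(W) = {$, a}
FOLLOW(X) = {$, a}
FOLLOW(Y) = {d}
FOLLOW(Z) = {$, a}
Therefore, FOLLOW(S) = {$, a}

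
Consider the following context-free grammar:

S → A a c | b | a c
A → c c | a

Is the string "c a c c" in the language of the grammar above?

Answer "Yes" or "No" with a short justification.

No - no valid derivation exists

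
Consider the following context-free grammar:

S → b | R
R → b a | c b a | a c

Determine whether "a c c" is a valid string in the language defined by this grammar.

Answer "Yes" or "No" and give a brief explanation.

No - no valid derivation exists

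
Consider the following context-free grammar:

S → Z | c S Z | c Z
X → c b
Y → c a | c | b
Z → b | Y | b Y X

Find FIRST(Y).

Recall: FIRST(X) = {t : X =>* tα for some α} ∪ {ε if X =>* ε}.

We compute FIRST(Y) using the standard algorithm.
FIRST(S) = {b, c}
FIRST(X) = {c}
FIRST(Y) = {b, c}
FIRST(Z) = {b, c}
Therefore, FIRST(Y) = {b, c}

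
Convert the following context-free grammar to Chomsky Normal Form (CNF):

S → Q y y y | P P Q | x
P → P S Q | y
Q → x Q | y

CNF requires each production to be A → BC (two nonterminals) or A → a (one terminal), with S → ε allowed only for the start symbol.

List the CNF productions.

TY → y; S → x; P → y; TX → x; Q → y; S → Q X0; X0 → TY X1; X1 → TY TY; S → P X2; X2 → P Q; P → P X3; X3 → S Q; Q → TX Q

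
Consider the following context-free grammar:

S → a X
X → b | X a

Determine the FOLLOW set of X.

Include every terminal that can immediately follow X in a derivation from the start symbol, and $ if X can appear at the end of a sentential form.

We compute FOLLOW(X) using the standard algorithm.
FOLLOW(S) starts with {$}.
FIRST(S) = {a}
FIRST(X) = {b}
FOLLOW(S) = {$}
FOLLOW(X) = {$, a}
Therefore, FOLLOW(X) = {$, a}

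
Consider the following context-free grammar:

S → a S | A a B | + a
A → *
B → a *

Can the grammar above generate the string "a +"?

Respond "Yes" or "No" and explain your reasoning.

No - no valid derivation exists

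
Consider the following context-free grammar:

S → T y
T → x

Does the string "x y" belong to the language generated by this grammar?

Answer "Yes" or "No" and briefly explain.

Yes - a valid derivation exists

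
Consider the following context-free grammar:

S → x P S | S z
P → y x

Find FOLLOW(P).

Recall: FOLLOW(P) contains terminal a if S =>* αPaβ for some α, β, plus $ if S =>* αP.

We compute FOLLOW(P) using the standard algorithm.
FOLLOW(S) starts with {$}.
FIRST(P) = {y}
FIRST(S) = {x}
FOLLOW(P) = {x}
FOLLOW(S) = {$, z}
Therefore, FOLLOW(P) = {x}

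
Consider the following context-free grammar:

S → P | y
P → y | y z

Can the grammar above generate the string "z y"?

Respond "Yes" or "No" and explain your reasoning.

No - no valid derivation exists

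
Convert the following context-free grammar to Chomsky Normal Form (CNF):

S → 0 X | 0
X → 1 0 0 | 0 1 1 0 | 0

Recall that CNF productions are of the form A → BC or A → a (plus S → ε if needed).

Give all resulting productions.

T0 → 0; S → 0; T1 → 1; X → 0; S → T0 X; X → T1 X0; X0 → T0 T0; X → T0 X1; X1 → T1 X2; X2 → T1 T0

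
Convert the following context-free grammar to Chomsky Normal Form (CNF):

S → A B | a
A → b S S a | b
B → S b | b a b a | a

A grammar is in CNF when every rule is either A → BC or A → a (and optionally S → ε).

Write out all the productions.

S → a; TB → b; TA → a; A → b; B → a; S → A B; A → TB X0; X0 → S X1; X1 → S TA; B → S TB; B → TB X2; X2 → TA X3; X3 → TB TA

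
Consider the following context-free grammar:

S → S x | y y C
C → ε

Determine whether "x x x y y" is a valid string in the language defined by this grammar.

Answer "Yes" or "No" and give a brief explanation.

No - no valid derivation exists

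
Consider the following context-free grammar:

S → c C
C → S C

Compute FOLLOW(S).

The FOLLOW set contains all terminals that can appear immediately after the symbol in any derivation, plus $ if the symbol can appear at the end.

We compute FOLLOW(S) using the standard algorithm.
FOLLOW(S) starts with {$}.
FIRST(C) = {c}
FIRST(S) = {c}
FOLLOW(C) = {$, c}
FOLLOW(S) = {$, c}
Therefore, FOLLOW(S) = {$, c}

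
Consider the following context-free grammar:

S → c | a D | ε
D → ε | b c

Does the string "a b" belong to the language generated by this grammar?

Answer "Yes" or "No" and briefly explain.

No - no valid derivation exists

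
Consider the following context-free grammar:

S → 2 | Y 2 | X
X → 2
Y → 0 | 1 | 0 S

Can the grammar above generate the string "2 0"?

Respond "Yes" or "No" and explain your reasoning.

No - no valid derivation exists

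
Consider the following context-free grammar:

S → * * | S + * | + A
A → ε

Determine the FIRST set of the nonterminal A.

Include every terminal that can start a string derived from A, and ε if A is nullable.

We compute FIRST(A) using the standard algorithm.
FIRST(A) = {ε}
FIRST(S) = {*, +}
Therefore, FIRST(A) = {ε}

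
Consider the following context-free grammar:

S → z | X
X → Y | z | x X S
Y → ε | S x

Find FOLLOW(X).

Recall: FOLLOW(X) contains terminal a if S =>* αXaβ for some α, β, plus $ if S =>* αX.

We compute FOLLOW(X) using the standard algorithm.
FOLLOW(S) starts with {$}.
FIRST(S) = {x, z, ε}
FIRST(X) = {x, z, ε}
FIRST(Y) = {x, z, ε}
FOLLOW(S) = {$, x, z}
FOLLOW(X) = {$, x, z}
FOLLOW(Y) = {$, x, z}
Therefore, FOLLOW(X) = {$, x, z}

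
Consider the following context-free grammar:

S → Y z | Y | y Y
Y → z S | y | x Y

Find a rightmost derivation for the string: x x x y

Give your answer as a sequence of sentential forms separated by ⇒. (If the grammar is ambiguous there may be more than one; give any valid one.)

S ⇒ Y ⇒ x Y ⇒ x x Y ⇒ x x x Y ⇒ x x x y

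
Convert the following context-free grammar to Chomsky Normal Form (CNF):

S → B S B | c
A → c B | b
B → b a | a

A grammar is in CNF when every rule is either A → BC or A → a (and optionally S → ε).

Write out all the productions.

S → c; TC → c; A → b; TB → b; TA → a; B → a; S → B X0; X0 → S B; A → TC B; B → TB TA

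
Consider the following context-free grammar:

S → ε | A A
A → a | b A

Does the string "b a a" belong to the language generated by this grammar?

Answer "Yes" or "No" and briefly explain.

Yes - a valid derivation exists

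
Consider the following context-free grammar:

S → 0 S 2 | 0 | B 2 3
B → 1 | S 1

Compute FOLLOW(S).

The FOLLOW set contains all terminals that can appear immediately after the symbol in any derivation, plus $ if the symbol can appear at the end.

We compute FOLLOW(S) using the standard algorithm.
FOLLOW(S) starts with {$}.
FIRST(B) = {0, 1}
FIRST(S) = {0, 1}
FOLLOW(B) = {2}
FOLLOW(S) = {$, 1, 2}
Therefore, FOLLOW(S) = {$, 1, 2}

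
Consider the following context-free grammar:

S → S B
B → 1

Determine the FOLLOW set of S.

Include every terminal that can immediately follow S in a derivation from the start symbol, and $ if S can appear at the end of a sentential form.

We compute FOLLOW(S) using the standard algorithm.
FOLLOW(S) starts with {$}.
FIRST(B) = {1}
FIRST(S) = {}
FOLLOW(B) = {$, 1}
FOLLOW(S) = {$, 1}
Therefore, FOLLOW(S) = {$, 1}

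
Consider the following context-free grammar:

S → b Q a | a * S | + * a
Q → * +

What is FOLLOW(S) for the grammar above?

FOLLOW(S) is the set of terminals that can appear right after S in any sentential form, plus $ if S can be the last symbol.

We compute FOLLOW(S) using the standard algorithm.
FOLLOW(S) starts with {$}.
FIRST(Q) = {*}
FIRST(S) = {+, a, b}
FOLLOW(Q) = {a}
FOLLOW(S) = {$}
Therefore, FOLLOW(S) = {$}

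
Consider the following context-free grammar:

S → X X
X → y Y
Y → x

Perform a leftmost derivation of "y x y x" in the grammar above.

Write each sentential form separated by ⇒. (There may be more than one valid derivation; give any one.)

S ⇒ X X ⇒ y Y X ⇒ y x X ⇒ y x y Y ⇒ y x y x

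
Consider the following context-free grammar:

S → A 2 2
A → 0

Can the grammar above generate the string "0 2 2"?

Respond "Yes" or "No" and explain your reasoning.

Yes - a valid derivation exists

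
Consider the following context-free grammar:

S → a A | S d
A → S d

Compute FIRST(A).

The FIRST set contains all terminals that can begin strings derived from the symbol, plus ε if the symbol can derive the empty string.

We compute FIRST(A) using the standard algorithm.
FIRST(A) = {a}
FIRST(S) = {a}
Therefore, FIRST(A) = {a}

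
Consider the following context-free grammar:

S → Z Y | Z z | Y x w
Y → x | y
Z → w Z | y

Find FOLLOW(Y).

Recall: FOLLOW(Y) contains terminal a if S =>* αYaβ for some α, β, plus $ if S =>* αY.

We compute FOLLOW(Y) using the standard algorithm.
FOLLOW(S) starts with {$}.
FIRST(S) = {w, x, y}
FIRST(Y) = {x, y}
FIRST(Z) = {w, y}
FOLLOW(S) = {$}
FOLLOW(Y) = {$, x}
FOLLOW(Z) = {x, y, z}
Therefore, FOLLOW(Y) = {$, x}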